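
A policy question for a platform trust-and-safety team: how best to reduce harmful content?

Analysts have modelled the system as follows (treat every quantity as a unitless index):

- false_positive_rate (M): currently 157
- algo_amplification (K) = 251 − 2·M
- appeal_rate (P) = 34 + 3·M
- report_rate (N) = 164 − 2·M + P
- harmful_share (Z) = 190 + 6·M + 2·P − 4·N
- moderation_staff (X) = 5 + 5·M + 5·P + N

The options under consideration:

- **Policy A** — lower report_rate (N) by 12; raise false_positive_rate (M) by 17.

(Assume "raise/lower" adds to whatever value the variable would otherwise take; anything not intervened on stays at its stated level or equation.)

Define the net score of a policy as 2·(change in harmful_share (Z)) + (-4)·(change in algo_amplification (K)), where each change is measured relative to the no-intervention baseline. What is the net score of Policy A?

Baseline:
  M = 157
  K = 251 − 2·157 = -63
  P = 34 + 3·157 = 505
  N = 164 − 2·157 + 505 = 355
  Z = 190 + 6·157 + 2·505 − 4·355 = 722
Policy A (N − 12, M + 17):
  M = 157 + 17 = 174
  K = 251 − 2·174 = -97
  P = 34 + 3·174 = 556
  N = 164 − 2·174 + 556 (−12 from intervention) = 360
  Z = 190 + 6·174 + 2·556 − 4·360 = 906
ΔZ = 906 − 722 = 184; ΔK = -97 − (-63) = -34
Score = 2·184 + (-4)·(-34) = 504

504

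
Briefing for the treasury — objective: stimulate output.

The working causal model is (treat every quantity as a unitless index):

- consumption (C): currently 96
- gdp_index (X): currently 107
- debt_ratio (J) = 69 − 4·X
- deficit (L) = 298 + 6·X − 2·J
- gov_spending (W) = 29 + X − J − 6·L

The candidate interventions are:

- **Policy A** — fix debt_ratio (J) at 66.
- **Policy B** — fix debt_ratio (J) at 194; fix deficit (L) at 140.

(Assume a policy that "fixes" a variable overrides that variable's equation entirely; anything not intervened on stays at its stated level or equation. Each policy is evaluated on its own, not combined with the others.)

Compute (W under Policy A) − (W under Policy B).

Policy A (J := 66):
  X = 107
  J = 66
  L = 298 + 6·107 − 2·66 = 808
  W = 29 + 107 − 66 − 6·808 = -4778
Policy B (J := 194, L := 140):
  X = 107
  J = 194
  L = 140
  W = 29 + 107 − 194 − 6·140 = -898
W: -4778 − (-898) = -3880

-3880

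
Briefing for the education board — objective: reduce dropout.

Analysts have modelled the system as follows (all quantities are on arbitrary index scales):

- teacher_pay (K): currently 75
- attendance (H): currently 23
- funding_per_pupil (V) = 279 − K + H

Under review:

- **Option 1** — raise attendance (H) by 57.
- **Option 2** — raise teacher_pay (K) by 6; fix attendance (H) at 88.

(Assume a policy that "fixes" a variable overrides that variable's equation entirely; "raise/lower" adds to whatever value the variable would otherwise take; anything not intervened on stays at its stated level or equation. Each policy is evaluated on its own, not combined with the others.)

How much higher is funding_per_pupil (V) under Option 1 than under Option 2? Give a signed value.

-2

Option 1 (H + 57):
  K = 75
  H = 23 + 57 = 80
  V = 279 − 75 + 80 = 284
Option 2 (K + 6, H := 88):
  K = 75 + 6 = 81
  H = 88
  V = 279 − 81 + 88 = 286
V: 284 − 286 = -2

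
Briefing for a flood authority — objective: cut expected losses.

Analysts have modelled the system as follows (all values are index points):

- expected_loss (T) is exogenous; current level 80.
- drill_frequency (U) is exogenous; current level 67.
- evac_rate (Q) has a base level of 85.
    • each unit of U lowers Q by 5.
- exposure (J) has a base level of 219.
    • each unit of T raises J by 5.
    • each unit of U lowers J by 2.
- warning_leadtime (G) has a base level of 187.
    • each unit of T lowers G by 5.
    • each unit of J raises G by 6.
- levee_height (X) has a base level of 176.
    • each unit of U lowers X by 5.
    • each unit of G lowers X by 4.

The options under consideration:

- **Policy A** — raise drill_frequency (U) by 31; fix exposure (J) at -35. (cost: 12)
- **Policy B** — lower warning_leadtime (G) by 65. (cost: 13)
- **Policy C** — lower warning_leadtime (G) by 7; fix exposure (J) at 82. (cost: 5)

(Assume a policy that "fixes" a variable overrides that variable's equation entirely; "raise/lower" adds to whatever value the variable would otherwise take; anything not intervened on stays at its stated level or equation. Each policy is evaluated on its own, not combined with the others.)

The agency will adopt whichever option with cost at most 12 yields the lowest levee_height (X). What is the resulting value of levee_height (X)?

Policy A (U + 31, J := -35):
  T = 80
  U = 67 + 31 = 98
  J = -35
  G = 187 − 5·80 + 6·(-35) = -423
  X = 176 − 5·98 − 4·(-423) = 1378
Policy C (G − 7, J := 82):
  T = 80
  U = 67
  J = 82
  G = 187 − 5·80 + 6·82 (−7 from intervention) = 272
  X = 176 − 5·67 − 4·272 = -1247
Comparing — Policy A: X=1378, Policy C: X=-1247. Lowest is -1247 (Policy C).

-1247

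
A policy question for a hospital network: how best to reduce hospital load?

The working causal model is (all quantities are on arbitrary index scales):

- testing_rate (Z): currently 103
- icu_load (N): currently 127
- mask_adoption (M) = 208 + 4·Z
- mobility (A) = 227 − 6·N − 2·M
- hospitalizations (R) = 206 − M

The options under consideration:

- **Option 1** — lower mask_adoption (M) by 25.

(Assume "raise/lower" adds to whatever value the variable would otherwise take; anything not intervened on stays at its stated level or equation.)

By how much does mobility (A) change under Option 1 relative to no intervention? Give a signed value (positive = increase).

50

Baseline:
  Z = 103
  N = 127
  M = 208 + 4·103 = 620
  A = 227 − 6·127 − 2·620 = -1775
Option 1 (M − 25):
  Z = 103
  N = 127
  M = 208 + 4·103 (−25 from intervention) = 595
  A = 227 − 6·127 − 2·595 = -1725
Change in A: -1725 − (-1775) = 50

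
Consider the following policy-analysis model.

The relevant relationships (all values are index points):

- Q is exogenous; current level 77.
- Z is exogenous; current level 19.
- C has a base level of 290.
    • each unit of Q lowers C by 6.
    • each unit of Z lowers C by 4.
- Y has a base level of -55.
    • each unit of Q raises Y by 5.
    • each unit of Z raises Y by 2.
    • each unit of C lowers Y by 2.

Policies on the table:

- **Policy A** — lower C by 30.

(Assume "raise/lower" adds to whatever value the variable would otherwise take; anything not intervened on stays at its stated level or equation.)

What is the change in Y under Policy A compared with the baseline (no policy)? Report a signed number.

Baseline:
  Q = 77
  Z = 19
  C = 290 − 6·77 − 4·19 = -248
  Y = -55 + 5·77 + 2·19 − 2·(-248) = 864
Policy A (C − 30):
  Q = 77
  Z = 19
  C = 290 − 6·77 − 4·19 (−30 from intervention) = -278
  Y = -55 + 5·77 + 2·19 − 2·(-278) = 924
Change in Y: 924 − 864 = 60

60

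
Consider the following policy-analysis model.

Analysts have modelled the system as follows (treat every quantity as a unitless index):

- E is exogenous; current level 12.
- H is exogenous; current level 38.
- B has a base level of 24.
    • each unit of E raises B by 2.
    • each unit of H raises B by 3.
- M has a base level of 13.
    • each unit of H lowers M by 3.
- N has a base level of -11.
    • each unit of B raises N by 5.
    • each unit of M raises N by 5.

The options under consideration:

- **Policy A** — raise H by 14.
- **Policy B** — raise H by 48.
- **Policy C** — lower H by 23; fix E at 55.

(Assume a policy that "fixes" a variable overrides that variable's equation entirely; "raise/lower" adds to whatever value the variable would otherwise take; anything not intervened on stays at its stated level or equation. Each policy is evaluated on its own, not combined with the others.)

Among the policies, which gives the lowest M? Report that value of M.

-245

Policy A (H + 14):
  H = 38 + 14 = 52
  M = 13 − 3·52 = -143
Policy B (H + 48):
  H = 38 + 48 = 86
  M = 13 − 3·86 = -245
Policy C (H − 23, E := 55):
  H = 38 − 23 = 15
  M = 13 − 3·15 = -32
Comparing — Policy A: M=-143, Policy B: M=-245, Policy C: M=-32. Lowest is -245 (Policy B).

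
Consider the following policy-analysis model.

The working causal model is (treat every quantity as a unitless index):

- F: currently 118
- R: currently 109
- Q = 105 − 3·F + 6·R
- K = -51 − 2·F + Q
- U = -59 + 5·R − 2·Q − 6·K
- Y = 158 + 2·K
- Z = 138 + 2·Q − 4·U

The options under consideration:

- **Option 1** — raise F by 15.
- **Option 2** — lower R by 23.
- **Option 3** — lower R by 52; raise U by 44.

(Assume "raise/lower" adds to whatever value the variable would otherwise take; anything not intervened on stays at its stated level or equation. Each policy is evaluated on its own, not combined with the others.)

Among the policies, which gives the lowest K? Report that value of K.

Option 1 (F + 15):
  F = 118 + 15 = 133
  R = 109
  Q = 105 − 3·133 + 6·109 = 360
  K = -51 − 2·133 + 360 = 43
Option 2 (R − 23):
  F = 118
  R = 109 − 23 = 86
  Q = 105 − 3·118 + 6·86 = 267
  K = -51 − 2·118 + 267 = -20
Option 3 (R − 52, U + 44):
  F = 118
  R = 109 − 52 = 57
  Q = 105 − 3·118 + 6·57 = 93
  K = -51 − 2·118 + 93 = -194
Comparing — Option 1: K=43, Option 2: K=-20, Option 3: K=-194. Lowest is -194 (Option 3).

-194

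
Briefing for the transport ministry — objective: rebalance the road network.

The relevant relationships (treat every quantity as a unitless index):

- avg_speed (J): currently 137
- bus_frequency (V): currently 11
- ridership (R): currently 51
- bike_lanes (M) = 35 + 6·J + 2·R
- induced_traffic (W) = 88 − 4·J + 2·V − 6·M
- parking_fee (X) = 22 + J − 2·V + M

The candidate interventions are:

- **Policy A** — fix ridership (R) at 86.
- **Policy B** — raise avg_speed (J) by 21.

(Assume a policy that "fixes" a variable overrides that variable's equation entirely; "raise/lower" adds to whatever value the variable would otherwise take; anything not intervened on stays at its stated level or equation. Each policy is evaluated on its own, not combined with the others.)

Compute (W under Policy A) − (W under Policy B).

420

Policy A (R := 86):
  J = 137
  V = 11
  R = 86
  M = 35 + 6·137 + 2·86 = 1029
  W = 88 − 4·137 + 2·11 − 6·1029 = -6612
Policy B (J + 21):
  J = 137 + 21 = 158
  V = 11
  R = 51
  M = 35 + 6·158 + 2·51 = 1085
  W = 88 − 4·158 + 2·11 − 6·1085 = -7032
W: -6612 − (-7032) = 420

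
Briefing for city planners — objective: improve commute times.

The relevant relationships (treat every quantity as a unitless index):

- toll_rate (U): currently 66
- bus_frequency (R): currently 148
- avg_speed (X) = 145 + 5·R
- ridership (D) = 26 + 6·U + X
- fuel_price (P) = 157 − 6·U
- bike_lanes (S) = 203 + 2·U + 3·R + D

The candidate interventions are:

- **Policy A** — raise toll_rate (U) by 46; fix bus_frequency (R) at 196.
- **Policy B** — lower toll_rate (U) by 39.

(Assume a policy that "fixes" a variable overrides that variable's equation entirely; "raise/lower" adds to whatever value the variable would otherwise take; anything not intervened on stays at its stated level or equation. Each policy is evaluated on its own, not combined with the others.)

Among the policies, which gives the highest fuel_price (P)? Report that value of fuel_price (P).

Policy A (U + 46, R := 196):
  U = 66 + 46 = 112
  P = 157 − 6·112 = -515
Policy B (U − 39):
  U = 66 − 39 = 27
  P = 157 − 6·27 = -5
Comparing — Policy A: P=-515, Policy B: P=-5. Highest is -5 (Policy B).

-5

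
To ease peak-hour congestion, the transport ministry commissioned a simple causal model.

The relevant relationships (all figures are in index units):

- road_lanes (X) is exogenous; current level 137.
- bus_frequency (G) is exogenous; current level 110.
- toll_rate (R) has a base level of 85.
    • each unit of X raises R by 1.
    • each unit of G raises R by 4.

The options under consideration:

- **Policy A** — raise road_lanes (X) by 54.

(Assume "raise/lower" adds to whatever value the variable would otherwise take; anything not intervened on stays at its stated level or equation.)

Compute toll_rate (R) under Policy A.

716

Policy A (X + 54):
  X = 137 + 54 = 191
  G = 110
  R = 85 + 191 + 4·110 = 716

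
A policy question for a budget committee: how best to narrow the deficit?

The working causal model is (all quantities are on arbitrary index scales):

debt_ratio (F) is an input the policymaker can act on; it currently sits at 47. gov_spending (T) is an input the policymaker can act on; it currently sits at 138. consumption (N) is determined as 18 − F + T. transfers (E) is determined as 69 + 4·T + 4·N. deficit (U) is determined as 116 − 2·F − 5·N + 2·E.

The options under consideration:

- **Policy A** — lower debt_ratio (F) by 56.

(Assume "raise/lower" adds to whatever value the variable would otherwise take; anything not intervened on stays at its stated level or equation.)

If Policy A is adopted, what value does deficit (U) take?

1871

Policy A (F − 56):
  F = 47 − 56 = -9
  T = 138
  N = 18 − (-9) + 138 = 165
  E = 69 + 4·138 + 4·165 = 1281
  U = 116 − 2·(-9) − 5·165 + 2·1281 = 1871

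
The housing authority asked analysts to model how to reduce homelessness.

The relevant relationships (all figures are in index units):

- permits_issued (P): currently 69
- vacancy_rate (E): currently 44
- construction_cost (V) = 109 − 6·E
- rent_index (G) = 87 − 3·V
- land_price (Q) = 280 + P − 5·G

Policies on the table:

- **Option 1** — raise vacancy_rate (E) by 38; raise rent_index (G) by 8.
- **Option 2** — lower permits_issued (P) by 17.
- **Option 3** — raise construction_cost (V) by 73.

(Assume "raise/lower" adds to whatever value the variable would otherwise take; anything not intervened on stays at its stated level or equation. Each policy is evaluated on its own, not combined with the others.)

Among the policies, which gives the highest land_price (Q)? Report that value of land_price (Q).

Option 1 (E + 38, G + 8):
  P = 69
  E = 44 + 38 = 82
  V = 109 − 6·82 = -383
  G = 87 − 3·(-383) (+8 from intervention) = 1244
  Q = 280 + 69 − 5·1244 = -5871
Option 2 (P − 17):
  P = 69 − 17 = 52
  E = 44
  V = 109 − 6·44 = -155
  G = 87 − 3·(-155) = 552
  Q = 280 + 52 − 5·552 = -2428
Option 3 (V + 73):
  P = 69
  E = 44
  V = 109 − 6·44 (+73 from intervention) = -82
  G = 87 − 3·(-82) = 333
  Q = 280 + 69 − 5·333 = -1316
Comparing — Option 1: Q=-5871, Option 2: Q=-2428, Option 3: Q=-1316. Highest is -1316 (Option 3).

-1316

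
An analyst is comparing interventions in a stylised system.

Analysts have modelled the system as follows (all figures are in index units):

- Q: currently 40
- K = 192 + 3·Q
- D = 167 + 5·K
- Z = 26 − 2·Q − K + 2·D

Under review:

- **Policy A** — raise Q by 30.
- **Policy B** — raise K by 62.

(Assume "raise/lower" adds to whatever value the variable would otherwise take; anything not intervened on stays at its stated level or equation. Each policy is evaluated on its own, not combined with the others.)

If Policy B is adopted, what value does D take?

Policy B (K + 62):
  Q = 40
  K = 192 + 3·40 (+62 from intervention) = 374
  D = 167 + 5·374 = 2037

2037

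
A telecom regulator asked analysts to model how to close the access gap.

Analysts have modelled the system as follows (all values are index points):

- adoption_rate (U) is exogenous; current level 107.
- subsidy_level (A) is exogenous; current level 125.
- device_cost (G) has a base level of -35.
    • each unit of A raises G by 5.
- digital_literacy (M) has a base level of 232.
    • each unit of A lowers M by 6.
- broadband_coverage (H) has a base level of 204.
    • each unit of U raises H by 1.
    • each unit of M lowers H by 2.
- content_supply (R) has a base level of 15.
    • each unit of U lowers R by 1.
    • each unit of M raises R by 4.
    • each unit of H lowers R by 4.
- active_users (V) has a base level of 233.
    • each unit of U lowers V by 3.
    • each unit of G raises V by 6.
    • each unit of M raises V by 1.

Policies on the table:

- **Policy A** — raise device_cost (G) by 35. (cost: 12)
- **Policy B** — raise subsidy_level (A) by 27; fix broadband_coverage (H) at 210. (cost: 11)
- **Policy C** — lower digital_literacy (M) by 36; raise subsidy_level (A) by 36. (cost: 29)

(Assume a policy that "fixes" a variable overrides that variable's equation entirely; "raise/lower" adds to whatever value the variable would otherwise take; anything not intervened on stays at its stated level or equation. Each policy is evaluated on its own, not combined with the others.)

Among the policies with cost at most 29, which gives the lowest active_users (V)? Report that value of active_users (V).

Policy A (G + 35):
  U = 107
  A = 125
  G = -35 + 5·125 (+35 from intervention) = 625
  M = 232 − 6·125 = -518
  V = 233 − 3·107 + 6·625 + (-518) = 3144
Policy B (A + 27, H := 210):
  U = 107
  A = 125 + 27 = 152
  G = -35 + 5·152 = 725
  M = 232 − 6·152 = -680
  V = 233 − 3·107 + 6·725 + (-680) = 3582
Policy C (M − 36, A + 36):
  U = 107
  A = 125 + 36 = 161
  G = -35 + 5·161 = 770
  M = 232 − 6·161 (−36 from intervention) = -770
  V = 233 − 3·107 + 6·770 + (-770) = 3762
Comparing — Policy A: V=3144, Policy B: V=3582, Policy C: V=3762. Lowest is 3144 (Policy A).

3144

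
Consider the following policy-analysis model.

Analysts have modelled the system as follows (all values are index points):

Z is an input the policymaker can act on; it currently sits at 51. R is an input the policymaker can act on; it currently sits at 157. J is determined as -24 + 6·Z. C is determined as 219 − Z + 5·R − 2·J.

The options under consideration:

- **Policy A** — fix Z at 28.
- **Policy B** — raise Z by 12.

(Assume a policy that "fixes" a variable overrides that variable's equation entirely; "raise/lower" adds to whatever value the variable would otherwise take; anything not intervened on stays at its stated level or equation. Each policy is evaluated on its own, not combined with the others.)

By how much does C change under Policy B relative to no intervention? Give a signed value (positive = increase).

-156

Baseline:
  Z = 51
  R = 157
  J = -24 + 6·51 = 282
  C = 219 − 51 + 5·157 − 2·282 = 389
Policy B (Z + 12):
  Z = 51 + 12 = 63
  R = 157
  J = -24 + 6·63 = 354
  C = 219 − 63 + 5·157 − 2·354 = 233
Change in C: 233 − 389 = -156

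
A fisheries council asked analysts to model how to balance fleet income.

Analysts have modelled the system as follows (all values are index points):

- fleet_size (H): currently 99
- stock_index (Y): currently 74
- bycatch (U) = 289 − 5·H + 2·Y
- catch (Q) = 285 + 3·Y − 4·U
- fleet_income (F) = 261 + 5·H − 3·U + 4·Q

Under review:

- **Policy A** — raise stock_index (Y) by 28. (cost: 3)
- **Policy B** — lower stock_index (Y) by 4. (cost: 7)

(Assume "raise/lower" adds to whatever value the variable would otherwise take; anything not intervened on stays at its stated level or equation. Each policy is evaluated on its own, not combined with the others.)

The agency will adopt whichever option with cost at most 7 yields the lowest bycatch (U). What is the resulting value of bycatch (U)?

Policy A (Y + 28):
  H = 99
  Y = 74 + 28 = 102
  U = 289 − 5·99 + 2·102 = -2
Policy B (Y − 4):
  H = 99
  Y = 74 − 4 = 70
  U = 289 − 5·99 + 2·70 = -66
Comparing — Policy A: U=-2, Policy B: U=-66. Lowest is -66 (Policy B).

-66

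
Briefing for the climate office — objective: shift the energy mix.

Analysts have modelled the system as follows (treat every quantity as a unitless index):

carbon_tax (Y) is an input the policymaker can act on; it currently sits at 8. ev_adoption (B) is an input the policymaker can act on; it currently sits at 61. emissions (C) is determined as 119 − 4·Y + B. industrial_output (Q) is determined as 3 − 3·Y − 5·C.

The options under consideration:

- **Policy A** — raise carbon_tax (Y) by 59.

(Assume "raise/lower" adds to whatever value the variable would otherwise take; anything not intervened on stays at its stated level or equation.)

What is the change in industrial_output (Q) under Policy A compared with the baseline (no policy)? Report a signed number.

Baseline:
  Y = 8
  B = 61
  C = 119 − 4·8 + 61 = 148
  Q = 3 − 3·8 − 5·148 = -761
Policy A (Y + 59):
  Y = 8 + 59 = 67
  B = 61
  C = 119 − 4·67 + 61 = -88
  Q = 3 − 3·67 − 5·(-88) = 242
Change in Q: 242 − (-761) = 1003

1003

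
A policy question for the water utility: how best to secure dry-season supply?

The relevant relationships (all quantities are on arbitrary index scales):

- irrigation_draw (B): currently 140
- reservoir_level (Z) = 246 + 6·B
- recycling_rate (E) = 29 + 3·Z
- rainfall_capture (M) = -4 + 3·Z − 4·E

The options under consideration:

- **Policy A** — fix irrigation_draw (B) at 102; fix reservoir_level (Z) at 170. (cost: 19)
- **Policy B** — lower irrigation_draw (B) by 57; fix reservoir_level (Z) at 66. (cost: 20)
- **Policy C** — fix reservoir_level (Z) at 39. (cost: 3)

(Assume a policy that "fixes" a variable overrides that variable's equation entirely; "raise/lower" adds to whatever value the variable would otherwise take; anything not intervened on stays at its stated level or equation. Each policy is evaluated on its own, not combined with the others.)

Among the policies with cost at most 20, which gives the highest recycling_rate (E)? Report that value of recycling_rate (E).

539

Policy A (B := 102, Z := 170):
  B = 102
  Z = 170
  E = 29 + 3·170 = 539
Policy B (B − 57, Z := 66):
  B = 140 − 57 = 83
  Z = 66
  E = 29 + 3·66 = 227
Policy C (Z := 39):
  B = 140
  Z = 39
  E = 29 + 3·39 = 146
Comparing — Policy A: E=539, Policy B: E=227, Policy C: E=146. Highest is 539 (Policy A).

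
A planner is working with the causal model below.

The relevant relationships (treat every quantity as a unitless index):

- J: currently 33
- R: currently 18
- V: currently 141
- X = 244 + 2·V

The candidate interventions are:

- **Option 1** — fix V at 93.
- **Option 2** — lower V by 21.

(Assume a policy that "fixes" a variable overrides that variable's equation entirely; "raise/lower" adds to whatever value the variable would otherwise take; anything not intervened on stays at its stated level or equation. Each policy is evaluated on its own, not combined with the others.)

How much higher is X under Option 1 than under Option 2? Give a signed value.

Option 1 (V := 93):
  V = 93
  X = 244 + 2·93 = 430
Option 2 (V − 21):
  V = 141 − 21 = 120
  X = 244 + 2·120 = 484
X: 430 − 484 = -54

-54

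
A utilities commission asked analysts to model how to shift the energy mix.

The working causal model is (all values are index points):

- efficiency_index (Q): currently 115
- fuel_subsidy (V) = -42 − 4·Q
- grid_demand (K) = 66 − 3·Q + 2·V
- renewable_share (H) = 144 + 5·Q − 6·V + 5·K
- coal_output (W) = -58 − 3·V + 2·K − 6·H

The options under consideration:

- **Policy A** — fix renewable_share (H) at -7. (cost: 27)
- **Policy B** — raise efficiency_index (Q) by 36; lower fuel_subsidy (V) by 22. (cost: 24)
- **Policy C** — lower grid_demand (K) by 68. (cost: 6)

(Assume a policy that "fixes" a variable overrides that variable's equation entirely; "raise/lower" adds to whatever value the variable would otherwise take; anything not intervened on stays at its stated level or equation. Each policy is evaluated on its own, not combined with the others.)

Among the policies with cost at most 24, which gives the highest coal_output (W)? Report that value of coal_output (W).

Policy B (Q + 36, V − 22):
  Q = 115 + 36 = 151
  V = -42 − 4·151 (−22 from intervention) = -668
  K = 66 − 3·151 + 2·(-668) = -1723
  H = 144 + 5·151 − 6·(-668) + 5·(-1723) = -3708
  W = -58 − 3·(-668) + 2·(-1723) − 6·(-3708) = 20748
Policy C (K − 68):
  Q = 115
  V = -42 − 4·115 = -502
  K = 66 − 3·115 + 2·(-502) (−68 from intervention) = -1351
  H = 144 + 5·115 − 6·(-502) + 5·(-1351) = -3024
  W = -58 − 3·(-502) + 2·(-1351) − 6·(-3024) = 16890
Comparing — Policy B: W=20748, Policy C: W=16890. Highest is 20748 (Policy B).

20748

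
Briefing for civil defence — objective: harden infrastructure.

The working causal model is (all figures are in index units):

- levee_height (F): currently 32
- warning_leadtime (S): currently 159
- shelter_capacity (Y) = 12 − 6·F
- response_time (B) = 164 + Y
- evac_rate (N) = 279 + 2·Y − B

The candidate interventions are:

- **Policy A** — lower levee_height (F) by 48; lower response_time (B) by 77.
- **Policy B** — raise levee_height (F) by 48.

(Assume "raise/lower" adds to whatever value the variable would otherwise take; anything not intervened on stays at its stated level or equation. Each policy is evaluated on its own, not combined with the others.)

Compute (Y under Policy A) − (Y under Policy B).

Policy A (F − 48, B − 77):
  F = 32 − 48 = -16
  Y = 12 − 6·(-16) = 108
Policy B (F + 48):
  F = 32 + 48 = 80
  Y = 12 − 6·80 = -468
Y: 108 − (-468) = 576

576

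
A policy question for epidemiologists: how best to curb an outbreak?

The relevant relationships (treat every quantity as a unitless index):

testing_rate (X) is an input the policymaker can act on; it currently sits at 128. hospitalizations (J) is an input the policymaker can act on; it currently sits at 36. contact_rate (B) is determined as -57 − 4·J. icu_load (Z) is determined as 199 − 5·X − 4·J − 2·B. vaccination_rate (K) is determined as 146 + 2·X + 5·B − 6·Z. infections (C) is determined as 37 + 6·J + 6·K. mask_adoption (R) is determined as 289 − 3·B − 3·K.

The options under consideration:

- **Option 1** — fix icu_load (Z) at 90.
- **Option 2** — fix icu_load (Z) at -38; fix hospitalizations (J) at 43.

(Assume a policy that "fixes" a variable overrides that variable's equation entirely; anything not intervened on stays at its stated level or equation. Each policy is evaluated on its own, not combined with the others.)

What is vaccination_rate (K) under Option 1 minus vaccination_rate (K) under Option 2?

Option 1 (Z := 90):
  X = 128
  J = 36
  B = -57 − 4·36 = -201
  Z = 90
  K = 146 + 2·128 + 5·(-201) − 6·90 = -1143
Option 2 (Z := -38, J := 43):
  X = 128
  J = 43
  B = -57 − 4·43 = -229
  Z = -38
  K = 146 + 2·128 + 5·(-229) − 6·(-38) = -515
K: -1143 − (-515) = -628

-628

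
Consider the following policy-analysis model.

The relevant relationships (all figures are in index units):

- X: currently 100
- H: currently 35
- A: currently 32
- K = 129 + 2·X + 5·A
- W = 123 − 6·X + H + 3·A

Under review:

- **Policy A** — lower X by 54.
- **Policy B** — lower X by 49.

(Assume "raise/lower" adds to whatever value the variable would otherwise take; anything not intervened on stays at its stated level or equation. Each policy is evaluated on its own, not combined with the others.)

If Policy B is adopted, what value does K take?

391

Policy B (X − 49):
  X = 100 − 49 = 51
  A = 32
  K = 129 + 2·51 + 5·32 = 391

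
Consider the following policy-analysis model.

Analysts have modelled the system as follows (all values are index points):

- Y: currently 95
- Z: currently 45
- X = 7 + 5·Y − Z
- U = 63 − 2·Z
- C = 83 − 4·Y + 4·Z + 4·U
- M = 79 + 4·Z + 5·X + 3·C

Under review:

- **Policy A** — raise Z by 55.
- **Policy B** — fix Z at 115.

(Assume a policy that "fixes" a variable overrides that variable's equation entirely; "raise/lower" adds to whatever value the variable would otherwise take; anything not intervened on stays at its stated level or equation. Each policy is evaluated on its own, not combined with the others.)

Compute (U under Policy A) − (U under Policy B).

Policy A (Z + 55):
  Z = 45 + 55 = 100
  U = 63 − 2·100 = -137
Policy B (Z := 115):
  Z = 115
  U = 63 − 2·115 = -167
U: -137 − (-167) = 30

30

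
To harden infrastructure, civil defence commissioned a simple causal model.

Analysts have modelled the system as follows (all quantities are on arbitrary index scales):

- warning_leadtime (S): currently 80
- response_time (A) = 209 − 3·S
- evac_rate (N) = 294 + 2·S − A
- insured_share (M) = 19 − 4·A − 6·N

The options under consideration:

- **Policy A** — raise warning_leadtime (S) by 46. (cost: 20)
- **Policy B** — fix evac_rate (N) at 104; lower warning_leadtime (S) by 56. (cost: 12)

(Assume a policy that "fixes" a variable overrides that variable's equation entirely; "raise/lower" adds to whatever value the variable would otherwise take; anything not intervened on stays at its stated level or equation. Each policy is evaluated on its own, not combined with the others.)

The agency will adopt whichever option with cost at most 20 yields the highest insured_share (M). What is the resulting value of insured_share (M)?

Policy A (S + 46):
  S = 80 + 46 = 126
  A = 209 − 3·126 = -169
  N = 294 + 2·126 − (-169) = 715
  M = 19 − 4·(-169) − 6·715 = -3595
Policy B (N := 104, S − 56):
  S = 80 − 56 = 24
  A = 209 − 3·24 = 137
  N = 104
  M = 19 − 4·137 − 6·104 = -1153
Comparing — Policy A: M=-3595, Policy B: M=-1153. Highest is -1153 (Policy B).

-1153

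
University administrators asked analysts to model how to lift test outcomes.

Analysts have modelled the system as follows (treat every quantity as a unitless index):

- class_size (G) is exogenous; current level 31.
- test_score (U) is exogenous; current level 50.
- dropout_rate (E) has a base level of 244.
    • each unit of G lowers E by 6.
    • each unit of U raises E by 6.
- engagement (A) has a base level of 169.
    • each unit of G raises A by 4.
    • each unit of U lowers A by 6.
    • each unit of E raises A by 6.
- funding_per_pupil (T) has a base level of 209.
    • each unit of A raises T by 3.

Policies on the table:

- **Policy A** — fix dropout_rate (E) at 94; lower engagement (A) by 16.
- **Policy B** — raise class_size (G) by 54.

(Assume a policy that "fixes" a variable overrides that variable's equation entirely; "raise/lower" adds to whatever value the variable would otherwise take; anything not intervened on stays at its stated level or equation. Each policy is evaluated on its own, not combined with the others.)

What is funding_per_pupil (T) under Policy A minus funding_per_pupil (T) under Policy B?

Policy A (E := 94, A − 16):
  G = 31
  U = 50
  E = 94
  A = 169 + 4·31 − 6·50 + 6·94 (−16 from intervention) = 541
  T = 209 + 3·541 = 1832
Policy B (G + 54):
  G = 31 + 54 = 85
  U = 50
  E = 244 − 6·85 + 6·50 = 34
  A = 169 + 4·85 − 6·50 + 6·34 = 413
  T = 209 + 3·413 = 1448
T: 1832 − 1448 = 384

384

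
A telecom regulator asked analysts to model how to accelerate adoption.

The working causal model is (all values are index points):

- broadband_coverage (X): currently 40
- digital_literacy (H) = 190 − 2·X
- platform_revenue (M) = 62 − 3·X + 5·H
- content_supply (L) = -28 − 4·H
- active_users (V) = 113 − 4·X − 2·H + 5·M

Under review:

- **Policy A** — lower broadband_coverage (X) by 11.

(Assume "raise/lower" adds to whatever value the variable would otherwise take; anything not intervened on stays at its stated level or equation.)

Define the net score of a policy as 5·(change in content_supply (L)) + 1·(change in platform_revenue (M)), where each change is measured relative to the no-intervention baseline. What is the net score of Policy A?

Baseline:
  X = 40
  H = 190 − 2·40 = 110
  M = 62 − 3·40 + 5·110 = 492
  L = -28 − 4·110 = -468
Policy A (X − 11):
  X = 40 − 11 = 29
  H = 190 − 2·29 = 132
  M = 62 − 3·29 + 5·132 = 635
  L = -28 − 4·132 = -556
ΔL = -556 − (-468) = -88; ΔM = 635 − 492 = 143
Score = 5·(-88) + 1·143 = -297

-297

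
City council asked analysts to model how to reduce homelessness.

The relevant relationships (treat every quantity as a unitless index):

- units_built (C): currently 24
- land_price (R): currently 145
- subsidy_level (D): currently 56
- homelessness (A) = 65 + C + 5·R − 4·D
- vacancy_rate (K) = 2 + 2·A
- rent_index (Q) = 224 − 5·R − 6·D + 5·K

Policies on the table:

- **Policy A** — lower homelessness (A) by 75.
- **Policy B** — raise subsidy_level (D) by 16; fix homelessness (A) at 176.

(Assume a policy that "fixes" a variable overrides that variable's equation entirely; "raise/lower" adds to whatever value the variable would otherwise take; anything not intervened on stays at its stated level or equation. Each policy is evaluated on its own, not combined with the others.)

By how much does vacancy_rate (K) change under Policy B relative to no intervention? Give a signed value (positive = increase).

Baseline:
  C = 24
  R = 145
  D = 56
  A = 65 + 24 + 5·145 − 4·56 = 590
  K = 2 + 2·590 = 1182
Policy B (D + 16, A := 176):
  C = 24
  R = 145
  D = 56 + 16 = 72
  A = 176
  K = 2 + 2·176 = 354
Change in K: 354 − 1182 = -828

-828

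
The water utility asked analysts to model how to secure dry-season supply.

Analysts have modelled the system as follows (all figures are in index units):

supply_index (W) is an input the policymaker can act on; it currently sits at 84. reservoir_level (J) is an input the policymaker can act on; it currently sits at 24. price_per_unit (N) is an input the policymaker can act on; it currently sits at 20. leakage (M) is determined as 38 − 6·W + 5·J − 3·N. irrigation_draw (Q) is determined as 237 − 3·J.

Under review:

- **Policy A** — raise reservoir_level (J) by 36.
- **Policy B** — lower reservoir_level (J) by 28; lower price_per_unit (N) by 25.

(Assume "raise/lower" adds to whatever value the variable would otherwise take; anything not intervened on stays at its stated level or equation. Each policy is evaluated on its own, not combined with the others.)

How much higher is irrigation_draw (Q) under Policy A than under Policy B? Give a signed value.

Policy A (J + 36):
  J = 24 + 36 = 60
  Q = 237 − 3·60 = 57
Policy B (J − 28, N − 25):
  J = 24 − 28 = -4
  Q = 237 − 3·(-4) = 249
Q: 57 − 249 = -192

-192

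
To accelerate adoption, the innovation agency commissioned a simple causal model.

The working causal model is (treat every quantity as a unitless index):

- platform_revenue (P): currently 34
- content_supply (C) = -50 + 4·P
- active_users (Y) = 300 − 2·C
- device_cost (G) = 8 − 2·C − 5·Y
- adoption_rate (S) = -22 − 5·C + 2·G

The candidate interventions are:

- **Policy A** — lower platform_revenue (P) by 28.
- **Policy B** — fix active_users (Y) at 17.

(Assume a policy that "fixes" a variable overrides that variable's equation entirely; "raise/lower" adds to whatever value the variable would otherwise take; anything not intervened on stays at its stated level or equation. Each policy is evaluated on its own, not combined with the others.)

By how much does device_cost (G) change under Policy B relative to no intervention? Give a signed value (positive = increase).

Baseline:
  P = 34
  C = -50 + 4·34 = 86
  Y = 300 − 2·86 = 128
  G = 8 − 2·86 − 5·128 = -804
Policy B (Y := 17):
  P = 34
  C = -50 + 4·34 = 86
  Y = 17
  G = 8 − 2·86 − 5·17 = -249
Change in G: -249 − (-804) = 555

555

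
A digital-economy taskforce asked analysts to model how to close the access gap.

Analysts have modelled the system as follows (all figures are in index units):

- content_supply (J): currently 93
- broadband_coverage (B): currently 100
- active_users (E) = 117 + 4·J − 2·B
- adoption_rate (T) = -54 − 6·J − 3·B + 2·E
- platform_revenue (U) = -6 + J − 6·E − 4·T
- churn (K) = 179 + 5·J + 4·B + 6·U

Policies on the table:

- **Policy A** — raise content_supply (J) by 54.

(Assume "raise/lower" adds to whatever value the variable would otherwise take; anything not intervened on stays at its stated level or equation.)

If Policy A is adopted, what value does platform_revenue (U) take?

Policy A (J + 54):
  J = 93 + 54 = 147
  B = 100
  E = 117 + 4·147 − 2·100 = 505
  T = -54 − 6·147 − 3·100 + 2·505 = -226
  U = -6 + 147 − 6·505 − 4·(-226) = -1985

-1985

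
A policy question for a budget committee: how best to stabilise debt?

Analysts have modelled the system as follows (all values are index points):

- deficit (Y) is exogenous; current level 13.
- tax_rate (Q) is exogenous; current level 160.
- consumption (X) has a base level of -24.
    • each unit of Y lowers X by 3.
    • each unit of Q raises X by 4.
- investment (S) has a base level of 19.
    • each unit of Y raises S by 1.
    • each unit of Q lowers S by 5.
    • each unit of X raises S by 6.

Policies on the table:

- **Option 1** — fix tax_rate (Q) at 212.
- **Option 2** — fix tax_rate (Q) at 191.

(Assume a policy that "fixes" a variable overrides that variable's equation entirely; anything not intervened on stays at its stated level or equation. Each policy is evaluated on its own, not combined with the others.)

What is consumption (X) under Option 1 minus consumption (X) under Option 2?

Option 1 (Q := 212):
  Y = 13
  Q = 212
  X = -24 − 3·13 + 4·212 = 785
Option 2 (Q := 191):
  Y = 13
  Q = 191
  X = -24 − 3·13 + 4·191 = 701
X: 785 − 701 = 84

84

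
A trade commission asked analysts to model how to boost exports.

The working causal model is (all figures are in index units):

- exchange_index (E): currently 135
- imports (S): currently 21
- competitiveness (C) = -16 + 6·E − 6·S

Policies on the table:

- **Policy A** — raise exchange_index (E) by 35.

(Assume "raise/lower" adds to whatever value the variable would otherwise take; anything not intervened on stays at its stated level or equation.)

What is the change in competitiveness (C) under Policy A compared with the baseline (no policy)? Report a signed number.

210

Baseline:
  E = 135
  S = 21
  C = -16 + 6·135 − 6·21 = 668
Policy A (E + 35):
  E = 135 + 35 = 170
  S = 21
  C = -16 + 6·170 − 6·21 = 878
Change in C: 878 − 668 = 210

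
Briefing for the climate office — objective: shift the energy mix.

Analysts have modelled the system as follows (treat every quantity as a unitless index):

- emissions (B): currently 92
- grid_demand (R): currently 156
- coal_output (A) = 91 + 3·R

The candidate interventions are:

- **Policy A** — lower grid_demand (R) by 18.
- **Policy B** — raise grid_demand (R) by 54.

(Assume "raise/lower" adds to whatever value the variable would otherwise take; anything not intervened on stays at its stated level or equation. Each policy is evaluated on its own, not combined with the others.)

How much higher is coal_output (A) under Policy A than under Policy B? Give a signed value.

Policy A (R − 18):
  R = 156 − 18 = 138
  A = 91 + 3·138 = 505
Policy B (R + 54):
  R = 156 + 54 = 210
  A = 91 + 3·210 = 721
A: 505 − 721 = -216

-216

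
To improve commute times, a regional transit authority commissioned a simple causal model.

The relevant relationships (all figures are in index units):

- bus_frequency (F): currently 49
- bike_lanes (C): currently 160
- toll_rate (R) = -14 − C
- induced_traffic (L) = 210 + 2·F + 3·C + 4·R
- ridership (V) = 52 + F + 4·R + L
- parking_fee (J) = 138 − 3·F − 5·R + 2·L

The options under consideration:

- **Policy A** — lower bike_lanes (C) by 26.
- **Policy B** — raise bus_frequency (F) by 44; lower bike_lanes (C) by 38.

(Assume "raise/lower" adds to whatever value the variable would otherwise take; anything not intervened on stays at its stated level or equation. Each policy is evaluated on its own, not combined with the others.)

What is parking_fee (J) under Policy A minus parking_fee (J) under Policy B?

-8

Policy A (C − 26):
  F = 49
  C = 160 − 26 = 134
  R = -14 − 134 = -148
  L = 210 + 2·49 + 3·134 + 4·(-148) = 118
  J = 138 − 3·49 − 5·(-148) + 2·118 = 967
Policy B (F + 44, C − 38):
  F = 49 + 44 = 93
  C = 160 − 38 = 122
  R = -14 − 122 = -136
  L = 210 + 2·93 + 3·122 + 4·(-136) = 218
  J = 138 − 3·93 − 5·(-136) + 2·218 = 975
J: 967 − 975 = -8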